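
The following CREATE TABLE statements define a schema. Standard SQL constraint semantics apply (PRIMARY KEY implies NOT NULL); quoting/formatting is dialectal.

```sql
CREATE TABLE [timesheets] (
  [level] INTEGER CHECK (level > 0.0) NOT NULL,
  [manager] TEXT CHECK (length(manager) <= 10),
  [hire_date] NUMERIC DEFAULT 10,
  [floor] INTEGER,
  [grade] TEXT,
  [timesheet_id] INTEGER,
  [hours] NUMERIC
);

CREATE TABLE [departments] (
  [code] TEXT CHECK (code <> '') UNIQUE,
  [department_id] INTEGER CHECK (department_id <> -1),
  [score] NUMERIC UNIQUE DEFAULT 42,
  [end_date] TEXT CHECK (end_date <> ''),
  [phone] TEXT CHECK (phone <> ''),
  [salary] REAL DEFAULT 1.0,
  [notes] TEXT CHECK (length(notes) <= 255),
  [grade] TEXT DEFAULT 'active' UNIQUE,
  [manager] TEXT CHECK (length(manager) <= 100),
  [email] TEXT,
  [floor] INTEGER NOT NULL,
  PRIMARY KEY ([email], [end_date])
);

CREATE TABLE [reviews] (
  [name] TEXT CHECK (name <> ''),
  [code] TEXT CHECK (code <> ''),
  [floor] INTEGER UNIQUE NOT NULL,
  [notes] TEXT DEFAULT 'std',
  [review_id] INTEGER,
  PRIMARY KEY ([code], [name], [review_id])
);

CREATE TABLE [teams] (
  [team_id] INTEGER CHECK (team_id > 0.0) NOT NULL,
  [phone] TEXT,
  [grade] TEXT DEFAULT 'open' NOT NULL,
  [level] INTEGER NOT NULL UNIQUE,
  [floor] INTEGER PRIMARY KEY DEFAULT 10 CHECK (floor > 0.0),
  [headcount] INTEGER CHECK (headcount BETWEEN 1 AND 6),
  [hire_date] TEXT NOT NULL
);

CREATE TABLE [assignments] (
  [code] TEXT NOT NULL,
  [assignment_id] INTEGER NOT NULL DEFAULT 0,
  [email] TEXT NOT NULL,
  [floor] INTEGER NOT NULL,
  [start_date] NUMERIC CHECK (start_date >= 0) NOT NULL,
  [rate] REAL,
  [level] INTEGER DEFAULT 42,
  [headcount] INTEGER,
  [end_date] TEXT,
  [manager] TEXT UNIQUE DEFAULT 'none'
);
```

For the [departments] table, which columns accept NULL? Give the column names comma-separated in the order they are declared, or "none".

code, department_id, score, phone, salary, notes, grade, manager

- code: CHECK does not forbid NULL (a CHECK constraint passes when its expression is NULL) → nullable.
- department_id: CHECK does not forbid NULL (a CHECK constraint passes when its expression is NULL) → nullable.
- score: UNIQUE does not imply NOT NULL → nullable.
- end_date: part of the PRIMARY KEY, which implies NOT NULL → not nullable.
- phone: CHECK does not forbid NULL (a CHECK constraint passes when its expression is NULL) → nullable.
- salary: DEFAULT only fills an omitted column; an explicit NULL is still allowed → nullable.
- notes: CHECK does not forbid NULL (a CHECK constraint passes when its expression is NULL) → nullable.
- grade: UNIQUE does not imply NOT NULL → nullable.
- manager: CHECK does not forbid NULL (a CHECK constraint passes when its expression is NULL) → nullable.
- email: part of the PRIMARY KEY, which implies NOT NULL → not nullable.
- floor: declared NOT NULL → not nullable.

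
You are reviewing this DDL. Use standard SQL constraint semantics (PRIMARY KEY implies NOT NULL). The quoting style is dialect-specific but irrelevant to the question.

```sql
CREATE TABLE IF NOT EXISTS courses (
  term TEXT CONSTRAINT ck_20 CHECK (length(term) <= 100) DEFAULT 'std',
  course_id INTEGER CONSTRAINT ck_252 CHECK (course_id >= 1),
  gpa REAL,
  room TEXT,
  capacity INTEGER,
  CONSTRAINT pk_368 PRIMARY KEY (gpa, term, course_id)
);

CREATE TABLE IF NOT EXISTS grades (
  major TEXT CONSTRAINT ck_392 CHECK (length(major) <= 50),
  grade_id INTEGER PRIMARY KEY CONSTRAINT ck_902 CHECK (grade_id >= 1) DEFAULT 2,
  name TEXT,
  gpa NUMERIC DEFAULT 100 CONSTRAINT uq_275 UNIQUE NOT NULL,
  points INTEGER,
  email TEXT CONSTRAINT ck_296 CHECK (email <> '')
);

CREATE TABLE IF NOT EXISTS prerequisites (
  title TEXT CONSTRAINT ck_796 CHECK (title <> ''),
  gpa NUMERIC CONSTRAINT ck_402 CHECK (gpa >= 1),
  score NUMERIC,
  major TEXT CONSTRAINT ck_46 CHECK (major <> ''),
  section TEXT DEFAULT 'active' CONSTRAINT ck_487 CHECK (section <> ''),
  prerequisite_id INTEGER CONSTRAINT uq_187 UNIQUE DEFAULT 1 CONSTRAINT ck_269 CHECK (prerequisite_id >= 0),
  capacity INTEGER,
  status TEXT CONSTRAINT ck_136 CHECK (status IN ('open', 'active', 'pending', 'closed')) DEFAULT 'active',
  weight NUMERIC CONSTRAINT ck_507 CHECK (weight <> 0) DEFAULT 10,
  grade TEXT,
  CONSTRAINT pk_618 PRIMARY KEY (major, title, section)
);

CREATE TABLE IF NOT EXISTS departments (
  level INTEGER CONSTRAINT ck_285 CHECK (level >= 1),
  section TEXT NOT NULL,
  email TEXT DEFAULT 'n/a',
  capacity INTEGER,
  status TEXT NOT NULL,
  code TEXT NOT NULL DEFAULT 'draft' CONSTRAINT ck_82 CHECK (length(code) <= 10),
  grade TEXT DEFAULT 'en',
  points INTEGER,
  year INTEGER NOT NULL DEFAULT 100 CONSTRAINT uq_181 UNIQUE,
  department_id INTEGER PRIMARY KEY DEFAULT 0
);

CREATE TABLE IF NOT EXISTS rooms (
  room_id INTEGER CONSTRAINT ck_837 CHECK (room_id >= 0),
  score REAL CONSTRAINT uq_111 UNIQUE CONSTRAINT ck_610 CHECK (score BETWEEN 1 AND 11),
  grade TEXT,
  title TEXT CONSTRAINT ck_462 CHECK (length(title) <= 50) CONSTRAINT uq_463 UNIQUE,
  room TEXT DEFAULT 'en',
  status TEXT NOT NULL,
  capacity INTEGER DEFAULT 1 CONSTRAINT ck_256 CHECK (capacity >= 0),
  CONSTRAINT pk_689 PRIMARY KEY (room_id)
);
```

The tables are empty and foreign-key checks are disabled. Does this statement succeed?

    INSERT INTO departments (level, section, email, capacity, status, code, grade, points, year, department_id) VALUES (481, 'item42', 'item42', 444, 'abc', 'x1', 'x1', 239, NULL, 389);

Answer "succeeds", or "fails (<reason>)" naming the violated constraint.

year is explicitly set to NULL, but year is declared NOT NULL.

fails (NOT NULL on year)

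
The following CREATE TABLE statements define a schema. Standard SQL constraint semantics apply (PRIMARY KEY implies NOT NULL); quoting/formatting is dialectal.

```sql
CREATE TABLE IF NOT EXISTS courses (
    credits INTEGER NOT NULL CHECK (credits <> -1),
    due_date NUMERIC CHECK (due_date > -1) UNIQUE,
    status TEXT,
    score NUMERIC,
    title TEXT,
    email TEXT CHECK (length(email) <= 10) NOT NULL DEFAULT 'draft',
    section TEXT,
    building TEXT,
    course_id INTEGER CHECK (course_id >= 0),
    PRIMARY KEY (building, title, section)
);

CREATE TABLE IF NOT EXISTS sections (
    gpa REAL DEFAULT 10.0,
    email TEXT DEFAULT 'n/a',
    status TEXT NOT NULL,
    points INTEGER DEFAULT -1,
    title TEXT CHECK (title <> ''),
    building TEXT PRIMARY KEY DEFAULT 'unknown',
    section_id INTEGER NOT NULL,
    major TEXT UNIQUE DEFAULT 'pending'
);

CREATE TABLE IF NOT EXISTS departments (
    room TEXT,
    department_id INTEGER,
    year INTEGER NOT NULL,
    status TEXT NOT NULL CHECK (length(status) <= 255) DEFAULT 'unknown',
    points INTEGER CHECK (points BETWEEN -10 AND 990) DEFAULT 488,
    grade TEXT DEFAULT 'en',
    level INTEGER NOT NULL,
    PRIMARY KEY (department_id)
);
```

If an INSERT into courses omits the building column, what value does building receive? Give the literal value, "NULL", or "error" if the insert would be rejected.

building has no DEFAULT clause.
Omitting it would insert NULL, but it is part of the PRIMARY KEY, so the INSERT fails.

error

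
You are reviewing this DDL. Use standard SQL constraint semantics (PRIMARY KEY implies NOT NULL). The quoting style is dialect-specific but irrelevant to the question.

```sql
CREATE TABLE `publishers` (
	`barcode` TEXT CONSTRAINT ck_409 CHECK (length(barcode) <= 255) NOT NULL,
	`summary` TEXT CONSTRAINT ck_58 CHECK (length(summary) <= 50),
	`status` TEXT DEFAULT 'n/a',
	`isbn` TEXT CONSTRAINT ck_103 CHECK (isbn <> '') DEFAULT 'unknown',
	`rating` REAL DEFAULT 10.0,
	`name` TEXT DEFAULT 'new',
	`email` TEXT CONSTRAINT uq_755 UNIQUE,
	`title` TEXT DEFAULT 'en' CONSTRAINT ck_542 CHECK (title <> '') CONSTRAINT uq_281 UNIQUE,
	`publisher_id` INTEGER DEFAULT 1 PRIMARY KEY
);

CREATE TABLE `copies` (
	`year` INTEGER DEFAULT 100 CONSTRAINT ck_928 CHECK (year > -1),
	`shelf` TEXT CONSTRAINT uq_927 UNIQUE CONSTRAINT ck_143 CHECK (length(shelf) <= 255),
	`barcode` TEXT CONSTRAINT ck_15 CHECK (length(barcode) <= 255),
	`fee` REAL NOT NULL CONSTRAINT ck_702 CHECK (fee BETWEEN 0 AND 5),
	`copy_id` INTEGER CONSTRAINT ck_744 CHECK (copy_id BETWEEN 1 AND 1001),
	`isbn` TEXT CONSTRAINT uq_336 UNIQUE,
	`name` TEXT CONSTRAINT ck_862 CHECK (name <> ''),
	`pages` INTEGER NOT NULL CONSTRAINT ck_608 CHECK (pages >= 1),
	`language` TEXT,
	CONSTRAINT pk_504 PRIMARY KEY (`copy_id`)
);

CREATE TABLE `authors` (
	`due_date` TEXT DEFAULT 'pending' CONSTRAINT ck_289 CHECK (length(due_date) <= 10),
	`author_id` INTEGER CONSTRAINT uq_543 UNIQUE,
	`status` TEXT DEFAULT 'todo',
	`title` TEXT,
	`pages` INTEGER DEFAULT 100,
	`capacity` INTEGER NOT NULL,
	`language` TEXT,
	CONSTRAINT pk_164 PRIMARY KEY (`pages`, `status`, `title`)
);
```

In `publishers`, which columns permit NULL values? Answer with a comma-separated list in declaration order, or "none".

summary, status, isbn, rating, name, email, title

- barcode: declared NOT NULL → not nullable.
- summary: CHECK does not forbid NULL (a CHECK constraint passes when its expression is NULL) → nullable.
- status: DEFAULT only fills an omitted column; an explicit NULL is still allowed → nullable.
- isbn: CHECK does not forbid NULL (a CHECK constraint passes when its expression is NULL) → nullable.
- rating: DEFAULT only fills an omitted column; an explicit NULL is still allowed → nullable.
- name: DEFAULT only fills an omitted column; an explicit NULL is still allowed → nullable.
- email: UNIQUE does not imply NOT NULL → nullable.
- title: CHECK does not forbid NULL (a CHECK constraint passes when its expression is NULL) → nullable.
- publisher_id: part of the PRIMARY KEY, which implies NOT NULL → not nullable.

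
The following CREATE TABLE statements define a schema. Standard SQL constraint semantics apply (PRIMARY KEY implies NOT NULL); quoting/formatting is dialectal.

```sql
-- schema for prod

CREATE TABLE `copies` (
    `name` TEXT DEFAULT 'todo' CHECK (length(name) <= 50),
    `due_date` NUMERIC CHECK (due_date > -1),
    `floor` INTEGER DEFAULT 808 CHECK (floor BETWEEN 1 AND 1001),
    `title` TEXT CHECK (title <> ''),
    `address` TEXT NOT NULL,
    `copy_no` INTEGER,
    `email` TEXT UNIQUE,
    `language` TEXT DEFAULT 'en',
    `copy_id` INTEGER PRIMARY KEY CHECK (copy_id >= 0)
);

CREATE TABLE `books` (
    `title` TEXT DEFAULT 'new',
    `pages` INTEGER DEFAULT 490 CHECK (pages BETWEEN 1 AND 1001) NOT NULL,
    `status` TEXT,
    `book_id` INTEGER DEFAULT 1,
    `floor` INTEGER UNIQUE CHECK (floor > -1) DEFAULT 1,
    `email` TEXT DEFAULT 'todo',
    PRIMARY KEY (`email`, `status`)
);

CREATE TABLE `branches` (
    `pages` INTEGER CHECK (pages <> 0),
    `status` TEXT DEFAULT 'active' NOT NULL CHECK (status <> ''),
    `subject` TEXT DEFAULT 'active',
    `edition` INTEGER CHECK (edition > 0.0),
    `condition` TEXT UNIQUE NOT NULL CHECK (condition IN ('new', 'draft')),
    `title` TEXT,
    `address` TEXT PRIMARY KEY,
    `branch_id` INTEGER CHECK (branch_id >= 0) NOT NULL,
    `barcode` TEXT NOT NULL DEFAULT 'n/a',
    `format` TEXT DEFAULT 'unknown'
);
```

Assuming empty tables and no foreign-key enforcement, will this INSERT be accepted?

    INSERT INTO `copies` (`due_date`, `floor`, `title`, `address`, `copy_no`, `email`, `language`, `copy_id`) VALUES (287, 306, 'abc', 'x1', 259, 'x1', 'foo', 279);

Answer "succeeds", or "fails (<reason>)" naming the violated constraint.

succeeds

NOT NULL columns: address is supplied; copy_id is supplied.
CHECK constraints: 287 satisfies (due_date > -1); 306 satisfies (floor BETWEEN 1 AND 1001); 'abc' satisfies (title <> ''); 279 satisfies (copy_id >= 0).
No constraint is violated.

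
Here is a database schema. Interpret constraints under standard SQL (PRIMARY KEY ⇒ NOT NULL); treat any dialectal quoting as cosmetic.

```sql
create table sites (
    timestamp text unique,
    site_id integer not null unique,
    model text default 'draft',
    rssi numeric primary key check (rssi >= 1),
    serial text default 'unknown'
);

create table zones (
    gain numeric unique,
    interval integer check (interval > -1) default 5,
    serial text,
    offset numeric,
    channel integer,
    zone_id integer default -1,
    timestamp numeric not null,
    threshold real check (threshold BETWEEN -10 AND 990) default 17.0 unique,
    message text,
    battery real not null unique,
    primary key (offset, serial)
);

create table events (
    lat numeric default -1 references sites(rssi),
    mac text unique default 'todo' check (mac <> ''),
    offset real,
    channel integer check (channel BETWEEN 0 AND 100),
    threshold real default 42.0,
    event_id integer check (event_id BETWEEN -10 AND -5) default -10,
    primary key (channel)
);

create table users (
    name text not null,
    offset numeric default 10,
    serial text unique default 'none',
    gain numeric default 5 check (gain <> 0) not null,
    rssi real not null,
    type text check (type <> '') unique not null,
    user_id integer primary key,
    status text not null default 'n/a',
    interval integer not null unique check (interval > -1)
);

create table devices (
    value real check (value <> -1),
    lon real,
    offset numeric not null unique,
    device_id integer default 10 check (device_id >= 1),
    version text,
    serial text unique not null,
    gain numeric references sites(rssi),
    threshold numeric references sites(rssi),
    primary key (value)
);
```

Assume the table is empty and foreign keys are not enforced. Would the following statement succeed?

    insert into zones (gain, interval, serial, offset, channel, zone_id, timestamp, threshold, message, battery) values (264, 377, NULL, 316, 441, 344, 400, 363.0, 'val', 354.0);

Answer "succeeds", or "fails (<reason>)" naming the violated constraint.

serial is explicitly set to NULL, but serial is part of the PRIMARY KEY (implied NOT NULL).

fails (NOT NULL on serial)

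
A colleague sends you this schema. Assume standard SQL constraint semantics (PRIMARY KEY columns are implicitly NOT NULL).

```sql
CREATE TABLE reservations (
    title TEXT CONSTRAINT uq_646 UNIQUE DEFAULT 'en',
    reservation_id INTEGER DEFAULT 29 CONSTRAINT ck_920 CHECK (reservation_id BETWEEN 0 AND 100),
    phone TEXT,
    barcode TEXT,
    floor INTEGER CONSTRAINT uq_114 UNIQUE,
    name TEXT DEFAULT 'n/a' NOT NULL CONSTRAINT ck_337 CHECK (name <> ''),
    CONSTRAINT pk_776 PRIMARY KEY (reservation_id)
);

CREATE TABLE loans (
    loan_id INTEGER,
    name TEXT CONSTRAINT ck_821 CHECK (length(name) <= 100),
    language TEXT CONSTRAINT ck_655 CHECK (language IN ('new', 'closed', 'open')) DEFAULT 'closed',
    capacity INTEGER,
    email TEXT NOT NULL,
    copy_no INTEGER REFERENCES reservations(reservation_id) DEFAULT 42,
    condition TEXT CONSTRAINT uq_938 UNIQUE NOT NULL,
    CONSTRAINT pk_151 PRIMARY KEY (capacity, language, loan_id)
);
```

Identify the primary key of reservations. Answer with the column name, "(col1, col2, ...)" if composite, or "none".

reservation_id

reservation_id is declared PRIMARY KEY as a table-level PRIMARY KEY clause.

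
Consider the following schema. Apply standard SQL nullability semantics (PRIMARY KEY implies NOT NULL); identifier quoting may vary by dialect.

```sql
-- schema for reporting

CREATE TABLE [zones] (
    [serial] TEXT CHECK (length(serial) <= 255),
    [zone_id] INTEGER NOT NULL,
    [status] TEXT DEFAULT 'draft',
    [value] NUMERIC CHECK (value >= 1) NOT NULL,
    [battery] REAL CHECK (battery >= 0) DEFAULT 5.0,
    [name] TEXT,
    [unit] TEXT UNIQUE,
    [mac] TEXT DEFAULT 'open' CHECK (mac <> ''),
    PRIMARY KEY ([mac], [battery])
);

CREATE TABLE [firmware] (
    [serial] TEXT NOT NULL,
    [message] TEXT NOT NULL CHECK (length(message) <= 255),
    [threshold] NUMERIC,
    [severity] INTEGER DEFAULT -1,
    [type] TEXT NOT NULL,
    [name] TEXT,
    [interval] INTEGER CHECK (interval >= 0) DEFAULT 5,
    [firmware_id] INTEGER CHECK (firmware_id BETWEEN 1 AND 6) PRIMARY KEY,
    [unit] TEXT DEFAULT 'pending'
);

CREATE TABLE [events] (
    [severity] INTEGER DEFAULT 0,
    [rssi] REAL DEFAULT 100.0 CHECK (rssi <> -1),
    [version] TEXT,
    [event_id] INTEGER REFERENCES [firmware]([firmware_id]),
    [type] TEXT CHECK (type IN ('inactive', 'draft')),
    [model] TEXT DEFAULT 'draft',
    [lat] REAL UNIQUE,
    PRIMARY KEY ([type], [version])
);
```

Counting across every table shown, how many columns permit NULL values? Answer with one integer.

14

zones: 4 nullable (serial, status, name, unit — PK (mac, battery) and explicit NOT NULL columns excluded).
firmware: 5 nullable (threshold, severity, name, interval, unit — PK (firmware_id) and explicit NOT NULL columns excluded).
events: 5 nullable (severity, rssi, event_id, model, lat — PK (type, version) and explicit NOT NULL columns excluded).
Total: 4 + 5 + 5 = 14.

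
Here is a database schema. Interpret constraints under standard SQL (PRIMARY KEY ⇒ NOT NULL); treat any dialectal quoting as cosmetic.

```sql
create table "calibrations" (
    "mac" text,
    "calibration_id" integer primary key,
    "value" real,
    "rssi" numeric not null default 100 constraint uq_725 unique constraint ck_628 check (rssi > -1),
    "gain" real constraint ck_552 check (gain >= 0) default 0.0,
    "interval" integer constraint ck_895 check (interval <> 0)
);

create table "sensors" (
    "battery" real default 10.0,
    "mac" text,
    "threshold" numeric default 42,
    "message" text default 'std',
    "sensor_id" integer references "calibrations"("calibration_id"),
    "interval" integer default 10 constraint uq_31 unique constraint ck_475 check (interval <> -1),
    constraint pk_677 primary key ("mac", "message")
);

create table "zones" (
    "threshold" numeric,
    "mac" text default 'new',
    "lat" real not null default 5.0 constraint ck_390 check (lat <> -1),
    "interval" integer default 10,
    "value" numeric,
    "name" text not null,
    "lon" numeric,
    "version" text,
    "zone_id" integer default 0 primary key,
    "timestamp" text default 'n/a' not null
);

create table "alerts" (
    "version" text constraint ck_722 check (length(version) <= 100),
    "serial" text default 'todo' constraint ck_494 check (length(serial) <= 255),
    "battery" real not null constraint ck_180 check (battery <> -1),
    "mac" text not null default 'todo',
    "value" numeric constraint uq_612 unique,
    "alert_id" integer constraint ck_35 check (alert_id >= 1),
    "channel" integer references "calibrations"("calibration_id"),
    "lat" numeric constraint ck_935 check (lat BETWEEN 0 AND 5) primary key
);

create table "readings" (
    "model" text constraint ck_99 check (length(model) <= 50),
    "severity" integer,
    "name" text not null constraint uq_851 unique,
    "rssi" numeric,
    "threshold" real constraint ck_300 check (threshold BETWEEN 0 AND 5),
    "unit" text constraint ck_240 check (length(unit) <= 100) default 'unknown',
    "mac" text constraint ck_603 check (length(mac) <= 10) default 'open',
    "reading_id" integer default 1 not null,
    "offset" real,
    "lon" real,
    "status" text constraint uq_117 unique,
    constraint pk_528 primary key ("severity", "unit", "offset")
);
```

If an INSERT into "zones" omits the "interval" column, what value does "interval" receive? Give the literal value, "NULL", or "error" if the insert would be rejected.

10

interval has an explicit DEFAULT 10.
When the column is omitted from an INSERT, that default is used.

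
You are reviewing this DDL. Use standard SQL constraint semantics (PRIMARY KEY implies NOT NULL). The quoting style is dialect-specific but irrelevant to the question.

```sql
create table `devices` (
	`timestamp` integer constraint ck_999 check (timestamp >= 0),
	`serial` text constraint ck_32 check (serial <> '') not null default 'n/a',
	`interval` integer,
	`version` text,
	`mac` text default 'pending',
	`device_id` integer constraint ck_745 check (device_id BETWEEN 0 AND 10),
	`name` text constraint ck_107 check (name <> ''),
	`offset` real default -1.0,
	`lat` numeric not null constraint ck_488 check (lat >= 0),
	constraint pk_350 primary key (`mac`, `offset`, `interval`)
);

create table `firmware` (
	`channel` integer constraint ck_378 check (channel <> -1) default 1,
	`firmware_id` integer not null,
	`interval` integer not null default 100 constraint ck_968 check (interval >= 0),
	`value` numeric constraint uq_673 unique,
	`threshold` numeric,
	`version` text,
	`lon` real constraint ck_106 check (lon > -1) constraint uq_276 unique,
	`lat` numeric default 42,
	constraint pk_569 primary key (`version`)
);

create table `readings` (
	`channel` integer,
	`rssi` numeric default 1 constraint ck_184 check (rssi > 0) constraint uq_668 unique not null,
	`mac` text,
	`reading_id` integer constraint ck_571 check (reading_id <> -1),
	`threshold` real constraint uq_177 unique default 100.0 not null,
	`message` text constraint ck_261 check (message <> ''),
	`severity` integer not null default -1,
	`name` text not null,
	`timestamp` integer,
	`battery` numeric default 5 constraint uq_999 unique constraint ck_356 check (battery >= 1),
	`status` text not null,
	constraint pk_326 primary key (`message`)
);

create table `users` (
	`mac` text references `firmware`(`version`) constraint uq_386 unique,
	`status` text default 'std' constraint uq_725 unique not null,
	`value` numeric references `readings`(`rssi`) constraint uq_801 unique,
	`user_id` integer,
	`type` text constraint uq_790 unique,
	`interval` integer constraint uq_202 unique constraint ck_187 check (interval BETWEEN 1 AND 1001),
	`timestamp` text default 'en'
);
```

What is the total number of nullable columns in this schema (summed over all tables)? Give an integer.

20

devices: 4 nullable (timestamp, version, device_id, name — PK (mac, offset, interval) and explicit NOT NULL columns excluded).
firmware: 5 nullable (channel, value, threshold, lon, lat — PK (version) and explicit NOT NULL columns excluded).
readings: 5 nullable (channel, mac, reading_id, timestamp, battery — PK (message) and explicit NOT NULL columns excluded).
users: 6 nullable (mac, value, user_id, type, interval, timestamp — PK none and explicit NOT NULL columns excluded).
Total: 4 + 5 + 5 + 6 = 20.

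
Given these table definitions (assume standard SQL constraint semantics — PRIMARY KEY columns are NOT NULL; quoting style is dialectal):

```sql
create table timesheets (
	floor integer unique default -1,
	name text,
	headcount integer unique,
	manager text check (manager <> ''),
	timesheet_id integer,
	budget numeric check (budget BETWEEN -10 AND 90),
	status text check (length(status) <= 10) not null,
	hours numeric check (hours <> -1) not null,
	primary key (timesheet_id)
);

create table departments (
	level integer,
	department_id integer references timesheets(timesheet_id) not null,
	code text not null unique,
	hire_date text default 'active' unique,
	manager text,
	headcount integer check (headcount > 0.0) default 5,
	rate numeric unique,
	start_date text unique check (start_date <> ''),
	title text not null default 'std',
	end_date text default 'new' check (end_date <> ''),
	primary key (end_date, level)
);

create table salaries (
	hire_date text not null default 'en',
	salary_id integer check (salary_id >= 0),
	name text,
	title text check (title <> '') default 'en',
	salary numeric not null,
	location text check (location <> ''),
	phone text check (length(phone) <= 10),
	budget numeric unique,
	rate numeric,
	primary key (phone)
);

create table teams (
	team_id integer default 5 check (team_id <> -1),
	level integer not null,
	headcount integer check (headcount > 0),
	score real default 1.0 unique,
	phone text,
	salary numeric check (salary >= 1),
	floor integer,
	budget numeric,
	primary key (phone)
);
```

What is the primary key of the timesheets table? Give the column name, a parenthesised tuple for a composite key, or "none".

timesheet_id is declared PRIMARY KEY as a table-level PRIMARY KEY clause.

timesheet_id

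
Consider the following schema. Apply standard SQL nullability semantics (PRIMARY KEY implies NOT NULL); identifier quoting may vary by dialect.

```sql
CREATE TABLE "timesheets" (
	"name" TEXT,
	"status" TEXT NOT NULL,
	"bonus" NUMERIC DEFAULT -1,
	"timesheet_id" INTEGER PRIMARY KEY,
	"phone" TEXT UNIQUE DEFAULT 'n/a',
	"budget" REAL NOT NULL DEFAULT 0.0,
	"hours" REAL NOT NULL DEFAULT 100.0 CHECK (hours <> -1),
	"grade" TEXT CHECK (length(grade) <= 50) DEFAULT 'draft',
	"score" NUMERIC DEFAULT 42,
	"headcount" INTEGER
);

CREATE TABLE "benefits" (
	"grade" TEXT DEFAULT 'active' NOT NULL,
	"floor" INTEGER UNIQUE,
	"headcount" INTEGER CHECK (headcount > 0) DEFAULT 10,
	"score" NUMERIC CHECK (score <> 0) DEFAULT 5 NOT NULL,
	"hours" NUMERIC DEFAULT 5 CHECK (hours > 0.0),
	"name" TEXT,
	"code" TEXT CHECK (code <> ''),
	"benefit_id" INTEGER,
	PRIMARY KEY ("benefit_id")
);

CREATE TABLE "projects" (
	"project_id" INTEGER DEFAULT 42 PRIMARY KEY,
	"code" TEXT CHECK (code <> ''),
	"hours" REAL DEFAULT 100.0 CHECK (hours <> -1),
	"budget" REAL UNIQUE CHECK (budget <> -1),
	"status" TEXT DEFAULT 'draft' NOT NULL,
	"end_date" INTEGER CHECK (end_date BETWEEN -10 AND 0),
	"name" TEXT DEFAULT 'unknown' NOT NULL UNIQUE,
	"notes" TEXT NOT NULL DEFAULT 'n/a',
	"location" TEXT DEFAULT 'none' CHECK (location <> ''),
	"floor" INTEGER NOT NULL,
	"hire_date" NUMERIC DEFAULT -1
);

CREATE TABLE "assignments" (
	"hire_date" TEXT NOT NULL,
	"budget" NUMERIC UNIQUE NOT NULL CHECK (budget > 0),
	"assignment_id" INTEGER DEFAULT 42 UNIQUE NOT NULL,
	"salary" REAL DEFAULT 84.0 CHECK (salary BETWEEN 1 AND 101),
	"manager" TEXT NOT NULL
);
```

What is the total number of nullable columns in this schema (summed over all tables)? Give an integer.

timesheets: 6 nullable (name, bonus, phone, grade, score, headcount — PK (timesheet_id) and explicit NOT NULL columns excluded).
benefits: 5 nullable (floor, headcount, hours, name, code — PK (benefit_id) and explicit NOT NULL columns excluded).
projects: 6 nullable (code, hours, budget, end_date, location, hire_date — PK (project_id) and explicit NOT NULL columns excluded).
assignments: 1 nullable (salary — PK none and explicit NOT NULL columns excluded).
Total: 6 + 5 + 6 + 1 = 18.

18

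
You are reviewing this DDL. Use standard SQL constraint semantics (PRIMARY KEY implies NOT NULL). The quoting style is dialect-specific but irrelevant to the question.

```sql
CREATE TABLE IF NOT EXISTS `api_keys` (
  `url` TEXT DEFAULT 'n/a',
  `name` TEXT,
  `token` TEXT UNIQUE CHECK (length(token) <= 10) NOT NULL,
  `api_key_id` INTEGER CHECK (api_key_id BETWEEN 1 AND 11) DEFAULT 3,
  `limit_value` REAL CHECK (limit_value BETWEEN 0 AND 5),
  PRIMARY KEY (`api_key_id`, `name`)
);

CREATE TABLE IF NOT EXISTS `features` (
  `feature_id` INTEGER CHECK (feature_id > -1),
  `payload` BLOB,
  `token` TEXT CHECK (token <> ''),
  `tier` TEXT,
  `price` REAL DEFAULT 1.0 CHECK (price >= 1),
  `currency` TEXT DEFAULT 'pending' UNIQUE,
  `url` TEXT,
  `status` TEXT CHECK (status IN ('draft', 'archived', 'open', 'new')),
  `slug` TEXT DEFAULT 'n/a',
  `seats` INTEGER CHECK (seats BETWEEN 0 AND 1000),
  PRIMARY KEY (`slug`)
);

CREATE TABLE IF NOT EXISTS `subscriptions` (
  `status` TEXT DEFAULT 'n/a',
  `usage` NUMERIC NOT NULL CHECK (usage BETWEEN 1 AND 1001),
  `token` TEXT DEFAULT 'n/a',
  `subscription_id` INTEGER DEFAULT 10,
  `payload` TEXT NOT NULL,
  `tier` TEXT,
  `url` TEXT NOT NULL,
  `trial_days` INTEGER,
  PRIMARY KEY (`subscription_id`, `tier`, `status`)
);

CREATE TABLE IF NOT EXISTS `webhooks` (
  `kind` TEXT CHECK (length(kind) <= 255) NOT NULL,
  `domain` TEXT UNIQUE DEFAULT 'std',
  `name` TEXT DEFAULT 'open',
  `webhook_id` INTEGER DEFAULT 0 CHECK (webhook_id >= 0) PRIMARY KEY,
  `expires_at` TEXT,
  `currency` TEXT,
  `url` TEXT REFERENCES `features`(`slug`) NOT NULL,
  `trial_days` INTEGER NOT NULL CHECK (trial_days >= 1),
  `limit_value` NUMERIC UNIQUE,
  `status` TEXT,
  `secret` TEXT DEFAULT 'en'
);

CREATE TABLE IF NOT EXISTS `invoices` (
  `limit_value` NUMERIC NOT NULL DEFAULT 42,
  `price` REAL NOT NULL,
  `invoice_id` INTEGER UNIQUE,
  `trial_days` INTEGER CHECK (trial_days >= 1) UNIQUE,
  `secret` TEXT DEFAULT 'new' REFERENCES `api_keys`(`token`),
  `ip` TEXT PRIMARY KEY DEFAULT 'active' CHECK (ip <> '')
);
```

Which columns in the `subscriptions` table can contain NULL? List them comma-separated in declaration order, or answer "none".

token, trial_days

- status: part of the PRIMARY KEY, which implies NOT NULL → not nullable.
- usage: declared NOT NULL → not nullable.
- token: DEFAULT only fills an omitted column; an explicit NULL is still allowed → nullable.
- subscription_id: part of the PRIMARY KEY, which implies NOT NULL → not nullable.
- payload: declared NOT NULL → not nullable.
- tier: part of the PRIMARY KEY, which implies NOT NULL → not nullable.
- url: declared NOT NULL → not nullable.
- trial_days: no NOT NULL constraint applies → nullable.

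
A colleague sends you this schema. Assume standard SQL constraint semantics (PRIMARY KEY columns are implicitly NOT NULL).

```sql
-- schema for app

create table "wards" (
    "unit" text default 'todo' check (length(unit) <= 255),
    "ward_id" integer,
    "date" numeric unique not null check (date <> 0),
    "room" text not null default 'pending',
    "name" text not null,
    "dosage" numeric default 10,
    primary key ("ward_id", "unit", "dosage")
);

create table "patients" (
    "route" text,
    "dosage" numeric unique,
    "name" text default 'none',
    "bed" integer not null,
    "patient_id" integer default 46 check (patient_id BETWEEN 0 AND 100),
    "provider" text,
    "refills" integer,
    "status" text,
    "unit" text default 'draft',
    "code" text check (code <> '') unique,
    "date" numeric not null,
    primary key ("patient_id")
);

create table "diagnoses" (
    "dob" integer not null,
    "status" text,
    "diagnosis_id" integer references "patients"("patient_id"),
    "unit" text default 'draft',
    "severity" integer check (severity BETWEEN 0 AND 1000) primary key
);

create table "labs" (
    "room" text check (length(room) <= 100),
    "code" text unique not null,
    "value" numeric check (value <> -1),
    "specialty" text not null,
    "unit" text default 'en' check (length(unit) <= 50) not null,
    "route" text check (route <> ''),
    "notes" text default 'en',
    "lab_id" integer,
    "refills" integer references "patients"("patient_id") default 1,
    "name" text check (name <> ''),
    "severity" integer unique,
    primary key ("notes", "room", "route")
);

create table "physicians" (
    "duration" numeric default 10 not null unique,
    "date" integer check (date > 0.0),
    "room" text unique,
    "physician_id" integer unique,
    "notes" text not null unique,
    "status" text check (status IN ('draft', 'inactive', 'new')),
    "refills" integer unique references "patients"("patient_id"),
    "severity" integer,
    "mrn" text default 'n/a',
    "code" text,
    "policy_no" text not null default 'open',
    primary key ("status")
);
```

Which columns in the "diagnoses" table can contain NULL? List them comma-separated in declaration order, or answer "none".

status, diagnosis_id, unit

- dob: declared NOT NULL → not nullable.
- status: no NOT NULL constraint applies → nullable.
- diagnosis_id: a foreign key column may be NULL unless separately constrained → nullable.
- unit: DEFAULT only fills an omitted column; an explicit NULL is still allowed → nullable.
- severity: part of the PRIMARY KEY, which implies NOT NULL → not nullable.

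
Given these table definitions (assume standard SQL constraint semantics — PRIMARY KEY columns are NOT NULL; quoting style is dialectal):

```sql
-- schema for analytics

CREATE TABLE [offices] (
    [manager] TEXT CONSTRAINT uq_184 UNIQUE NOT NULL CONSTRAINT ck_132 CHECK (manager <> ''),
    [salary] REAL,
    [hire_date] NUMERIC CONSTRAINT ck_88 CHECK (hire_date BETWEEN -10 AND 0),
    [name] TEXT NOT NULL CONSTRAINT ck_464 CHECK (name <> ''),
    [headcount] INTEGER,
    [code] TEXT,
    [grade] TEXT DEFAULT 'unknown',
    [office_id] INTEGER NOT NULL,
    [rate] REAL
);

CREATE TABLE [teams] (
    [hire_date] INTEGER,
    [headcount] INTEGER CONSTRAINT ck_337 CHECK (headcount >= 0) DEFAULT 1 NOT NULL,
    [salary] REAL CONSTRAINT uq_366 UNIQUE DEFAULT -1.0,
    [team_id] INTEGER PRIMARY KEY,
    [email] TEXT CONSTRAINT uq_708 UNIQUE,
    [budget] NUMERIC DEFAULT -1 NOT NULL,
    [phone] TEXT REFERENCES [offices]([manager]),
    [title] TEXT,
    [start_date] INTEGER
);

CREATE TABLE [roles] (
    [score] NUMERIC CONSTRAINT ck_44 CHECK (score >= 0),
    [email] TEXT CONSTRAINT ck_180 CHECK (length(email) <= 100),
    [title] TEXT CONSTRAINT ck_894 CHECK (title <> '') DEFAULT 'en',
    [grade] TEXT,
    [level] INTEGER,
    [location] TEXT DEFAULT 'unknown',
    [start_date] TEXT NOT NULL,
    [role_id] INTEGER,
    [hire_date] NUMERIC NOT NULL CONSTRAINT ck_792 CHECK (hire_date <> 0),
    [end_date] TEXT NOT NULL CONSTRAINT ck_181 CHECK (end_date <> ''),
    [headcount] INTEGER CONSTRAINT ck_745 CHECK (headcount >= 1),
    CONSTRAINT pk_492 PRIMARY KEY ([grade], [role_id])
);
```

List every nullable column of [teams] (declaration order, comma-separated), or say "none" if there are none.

- hire_date: no NOT NULL constraint applies → nullable.
- headcount: declared NOT NULL → not nullable.
- salary: UNIQUE does not imply NOT NULL → nullable.
- team_id: part of the PRIMARY KEY, which implies NOT NULL → not nullable.
- email: UNIQUE does not imply NOT NULL → nullable.
- budget: declared NOT NULL → not nullable.
- phone: a foreign key column may be NULL unless separately constrained → nullable.
- title: no NOT NULL constraint applies → nullable.
- start_date: no NOT NULL constraint applies → nullable.

hire_date, salary, email, phone, title, start_date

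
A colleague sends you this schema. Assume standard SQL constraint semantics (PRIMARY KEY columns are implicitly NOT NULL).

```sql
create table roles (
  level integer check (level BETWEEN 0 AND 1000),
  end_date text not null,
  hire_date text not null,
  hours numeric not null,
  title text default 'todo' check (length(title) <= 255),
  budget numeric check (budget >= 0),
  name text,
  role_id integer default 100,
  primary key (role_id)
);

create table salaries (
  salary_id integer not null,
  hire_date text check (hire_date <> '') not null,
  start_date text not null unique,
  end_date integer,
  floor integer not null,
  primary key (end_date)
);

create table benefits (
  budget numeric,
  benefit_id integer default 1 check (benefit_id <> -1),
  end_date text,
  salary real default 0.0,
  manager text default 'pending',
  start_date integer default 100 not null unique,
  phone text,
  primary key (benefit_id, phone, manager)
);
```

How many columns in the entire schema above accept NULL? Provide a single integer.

roles: 4 nullable (level, title, budget, name — PK (role_id) and explicit NOT NULL columns excluded).
salaries: 0 nullable (none — PK (end_date) and explicit NOT NULL columns excluded).
benefits: 3 nullable (budget, end_date, salary — PK (benefit_id, phone, manager) and explicit NOT NULL columns excluded).
Total: 4 + 0 + 3 = 7.

7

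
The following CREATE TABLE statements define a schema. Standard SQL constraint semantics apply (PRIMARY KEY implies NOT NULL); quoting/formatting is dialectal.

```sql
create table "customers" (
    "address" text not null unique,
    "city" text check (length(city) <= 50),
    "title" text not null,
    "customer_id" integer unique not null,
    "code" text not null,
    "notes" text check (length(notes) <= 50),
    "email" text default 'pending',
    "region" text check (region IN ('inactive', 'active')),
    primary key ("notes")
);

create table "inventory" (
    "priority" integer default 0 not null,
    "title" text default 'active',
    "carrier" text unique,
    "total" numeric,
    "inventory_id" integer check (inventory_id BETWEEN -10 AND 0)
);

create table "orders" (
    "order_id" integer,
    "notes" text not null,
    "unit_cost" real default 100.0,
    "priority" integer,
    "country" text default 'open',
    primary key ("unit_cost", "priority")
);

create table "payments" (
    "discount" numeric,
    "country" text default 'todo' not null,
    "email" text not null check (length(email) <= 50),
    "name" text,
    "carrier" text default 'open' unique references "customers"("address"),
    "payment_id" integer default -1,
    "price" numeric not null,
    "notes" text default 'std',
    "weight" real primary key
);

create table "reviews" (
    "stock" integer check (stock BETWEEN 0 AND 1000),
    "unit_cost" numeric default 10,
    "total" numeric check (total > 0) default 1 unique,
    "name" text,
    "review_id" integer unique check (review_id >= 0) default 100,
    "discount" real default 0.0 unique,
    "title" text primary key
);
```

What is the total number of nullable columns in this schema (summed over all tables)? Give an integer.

20

customers: 3 nullable (city, email, region — PK (notes) and explicit NOT NULL columns excluded).
inventory: 4 nullable (title, carrier, total, inventory_id — PK none and explicit NOT NULL columns excluded).
orders: 2 nullable (order_id, country — PK (unit_cost, priority) and explicit NOT NULL columns excluded).
payments: 5 nullable (discount, name, carrier, payment_id, notes — PK (weight) and explicit NOT NULL columns excluded).
reviews: 6 nullable (stock, unit_cost, total, name, review_id, discount — PK (title) and explicit NOT NULL columns excluded).
Total: 3 + 4 + 2 + 5 + 6 = 20.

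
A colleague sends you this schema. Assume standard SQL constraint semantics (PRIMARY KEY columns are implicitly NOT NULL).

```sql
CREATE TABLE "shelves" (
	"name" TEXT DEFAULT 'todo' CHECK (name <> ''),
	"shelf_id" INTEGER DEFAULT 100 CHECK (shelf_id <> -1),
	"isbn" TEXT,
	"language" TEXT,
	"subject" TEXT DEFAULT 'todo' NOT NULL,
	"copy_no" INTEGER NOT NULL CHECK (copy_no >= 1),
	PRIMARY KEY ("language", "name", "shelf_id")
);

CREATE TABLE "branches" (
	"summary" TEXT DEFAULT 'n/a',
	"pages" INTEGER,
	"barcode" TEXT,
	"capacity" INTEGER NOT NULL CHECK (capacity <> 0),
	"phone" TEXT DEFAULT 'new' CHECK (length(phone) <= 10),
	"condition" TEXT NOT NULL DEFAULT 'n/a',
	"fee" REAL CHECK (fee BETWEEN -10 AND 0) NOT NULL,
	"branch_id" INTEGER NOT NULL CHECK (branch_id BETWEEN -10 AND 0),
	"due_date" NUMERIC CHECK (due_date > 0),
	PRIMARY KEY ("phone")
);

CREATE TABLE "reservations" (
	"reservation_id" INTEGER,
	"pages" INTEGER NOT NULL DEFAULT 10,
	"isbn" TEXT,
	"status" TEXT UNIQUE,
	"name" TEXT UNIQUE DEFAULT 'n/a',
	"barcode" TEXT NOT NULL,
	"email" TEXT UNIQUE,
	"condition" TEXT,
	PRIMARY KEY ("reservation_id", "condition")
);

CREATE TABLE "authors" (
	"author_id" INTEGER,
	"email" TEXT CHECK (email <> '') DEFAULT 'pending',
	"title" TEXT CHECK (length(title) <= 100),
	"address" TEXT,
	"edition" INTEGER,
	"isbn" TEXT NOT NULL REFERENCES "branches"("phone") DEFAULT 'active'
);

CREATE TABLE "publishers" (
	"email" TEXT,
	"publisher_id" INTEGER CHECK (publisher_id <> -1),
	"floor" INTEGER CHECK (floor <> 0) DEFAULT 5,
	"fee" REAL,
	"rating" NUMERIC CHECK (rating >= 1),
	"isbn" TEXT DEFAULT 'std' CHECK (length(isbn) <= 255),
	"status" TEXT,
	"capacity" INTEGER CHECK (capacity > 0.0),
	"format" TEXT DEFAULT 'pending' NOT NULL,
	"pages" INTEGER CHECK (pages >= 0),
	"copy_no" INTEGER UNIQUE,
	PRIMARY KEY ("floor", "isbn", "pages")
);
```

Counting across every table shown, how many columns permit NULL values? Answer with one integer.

21

shelves: 1 nullable (isbn — PK (language, name, shelf_id) and explicit NOT NULL columns excluded).
branches: 4 nullable (summary, pages, barcode, due_date — PK (phone) and explicit NOT NULL columns excluded).
reservations: 4 nullable (isbn, status, name, email — PK (reservation_id, condition) and explicit NOT NULL columns excluded).
authors: 5 nullable (author_id, email, title, address, edition — PK none and explicit NOT NULL columns excluded).
publishers: 7 nullable (email, publisher_id, fee, rating, status, capacity, copy_no — PK (floor, isbn, pages) and explicit NOT NULL columns excluded).
Total: 1 + 4 + 4 + 5 + 7 = 21.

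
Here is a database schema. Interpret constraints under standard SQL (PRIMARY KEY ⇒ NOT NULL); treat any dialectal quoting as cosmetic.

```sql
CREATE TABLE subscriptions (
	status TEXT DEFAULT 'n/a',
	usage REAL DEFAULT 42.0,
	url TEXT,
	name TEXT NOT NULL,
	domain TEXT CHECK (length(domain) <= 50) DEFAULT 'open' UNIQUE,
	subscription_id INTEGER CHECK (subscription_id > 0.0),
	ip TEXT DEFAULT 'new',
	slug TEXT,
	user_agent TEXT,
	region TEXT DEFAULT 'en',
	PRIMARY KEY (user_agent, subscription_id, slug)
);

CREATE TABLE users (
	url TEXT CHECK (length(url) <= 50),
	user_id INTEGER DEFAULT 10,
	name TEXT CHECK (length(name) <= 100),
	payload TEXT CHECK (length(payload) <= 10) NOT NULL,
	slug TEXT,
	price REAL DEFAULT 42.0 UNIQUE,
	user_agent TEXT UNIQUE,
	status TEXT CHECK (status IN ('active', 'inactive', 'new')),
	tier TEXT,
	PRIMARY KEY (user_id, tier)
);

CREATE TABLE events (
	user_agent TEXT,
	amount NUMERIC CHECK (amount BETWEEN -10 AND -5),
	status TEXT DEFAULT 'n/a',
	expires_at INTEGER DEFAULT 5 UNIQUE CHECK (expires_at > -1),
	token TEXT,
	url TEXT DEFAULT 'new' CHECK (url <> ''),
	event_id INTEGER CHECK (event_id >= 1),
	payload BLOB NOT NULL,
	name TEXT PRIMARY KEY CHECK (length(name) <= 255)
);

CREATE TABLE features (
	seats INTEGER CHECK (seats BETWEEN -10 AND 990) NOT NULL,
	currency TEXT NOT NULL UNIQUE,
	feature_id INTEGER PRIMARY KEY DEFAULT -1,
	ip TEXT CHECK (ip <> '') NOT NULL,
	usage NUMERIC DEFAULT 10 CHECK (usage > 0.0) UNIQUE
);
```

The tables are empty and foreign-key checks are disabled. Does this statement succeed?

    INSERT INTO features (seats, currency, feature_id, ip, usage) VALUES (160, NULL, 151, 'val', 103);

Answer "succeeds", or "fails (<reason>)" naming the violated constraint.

currency is explicitly set to NULL, but currency is declared NOT NULL.

fails (NOT NULL on currency)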